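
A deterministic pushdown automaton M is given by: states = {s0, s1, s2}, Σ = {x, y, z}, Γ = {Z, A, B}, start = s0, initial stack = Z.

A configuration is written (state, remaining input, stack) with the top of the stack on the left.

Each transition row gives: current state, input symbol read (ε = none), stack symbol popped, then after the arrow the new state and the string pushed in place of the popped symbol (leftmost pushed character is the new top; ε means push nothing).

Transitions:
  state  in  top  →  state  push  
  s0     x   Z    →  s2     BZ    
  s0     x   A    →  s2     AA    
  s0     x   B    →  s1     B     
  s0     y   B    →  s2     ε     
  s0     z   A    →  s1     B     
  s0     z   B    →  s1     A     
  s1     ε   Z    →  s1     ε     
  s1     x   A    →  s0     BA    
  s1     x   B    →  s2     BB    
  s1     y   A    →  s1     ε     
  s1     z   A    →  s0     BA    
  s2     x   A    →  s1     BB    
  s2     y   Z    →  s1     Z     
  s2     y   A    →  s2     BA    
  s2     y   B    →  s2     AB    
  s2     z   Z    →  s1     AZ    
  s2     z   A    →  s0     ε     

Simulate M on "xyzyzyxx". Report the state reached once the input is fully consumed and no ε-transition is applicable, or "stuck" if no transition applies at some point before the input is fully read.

(s0, xyzyzyxx, Z)
  read x, top Z: go to s2, push BZ → (s2, yzyzyxx, BZ)
  read y, top B: go to s2, push AB → (s2, zyzyxx, ABZ)
  read z, top A: go to s0, push ε → (s0, yzyxx, BZ)
  read y, top B: go to s2, push ε → (s2, zyxx, Z)
  read z, top Z: go to s1, push AZ → (s1, yxx, AZ)
  read y, top A: go to s1, push ε → (s1, xx, Z)
  ε-move, top Z: go to s1, push ε → (s1, xx, ε)
No transition for (s1, x, top ε); M blocks with input xx remaining.

stuck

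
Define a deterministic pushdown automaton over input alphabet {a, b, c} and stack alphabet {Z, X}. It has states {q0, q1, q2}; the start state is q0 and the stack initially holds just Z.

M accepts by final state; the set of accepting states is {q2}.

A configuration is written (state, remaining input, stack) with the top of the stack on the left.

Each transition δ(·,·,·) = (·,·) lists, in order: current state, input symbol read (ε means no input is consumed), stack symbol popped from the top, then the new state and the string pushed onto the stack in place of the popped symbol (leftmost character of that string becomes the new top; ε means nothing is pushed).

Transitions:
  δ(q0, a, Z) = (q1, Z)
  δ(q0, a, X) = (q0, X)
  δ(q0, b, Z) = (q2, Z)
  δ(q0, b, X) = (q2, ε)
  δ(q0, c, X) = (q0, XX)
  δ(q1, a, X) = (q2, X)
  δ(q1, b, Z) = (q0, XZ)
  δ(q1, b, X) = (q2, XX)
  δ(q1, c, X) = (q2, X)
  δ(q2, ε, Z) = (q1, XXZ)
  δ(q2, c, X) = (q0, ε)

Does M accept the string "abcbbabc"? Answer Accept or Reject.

(q0, abcbbabc, Z)
  read a, top Z: go to q1, push Z → (q1, bcbbabc, Z)
  read b, top Z: go to q0, push XZ → (q0, cbbabc, XZ)
  read c, top X: go to q0, push XX → (q0, bbabc, XXZ)
  read b, top X: go to q2, push ε → (q2, babc, XZ)
No transition applies at (q2, babc, XZ); input not fully consumed.

Reject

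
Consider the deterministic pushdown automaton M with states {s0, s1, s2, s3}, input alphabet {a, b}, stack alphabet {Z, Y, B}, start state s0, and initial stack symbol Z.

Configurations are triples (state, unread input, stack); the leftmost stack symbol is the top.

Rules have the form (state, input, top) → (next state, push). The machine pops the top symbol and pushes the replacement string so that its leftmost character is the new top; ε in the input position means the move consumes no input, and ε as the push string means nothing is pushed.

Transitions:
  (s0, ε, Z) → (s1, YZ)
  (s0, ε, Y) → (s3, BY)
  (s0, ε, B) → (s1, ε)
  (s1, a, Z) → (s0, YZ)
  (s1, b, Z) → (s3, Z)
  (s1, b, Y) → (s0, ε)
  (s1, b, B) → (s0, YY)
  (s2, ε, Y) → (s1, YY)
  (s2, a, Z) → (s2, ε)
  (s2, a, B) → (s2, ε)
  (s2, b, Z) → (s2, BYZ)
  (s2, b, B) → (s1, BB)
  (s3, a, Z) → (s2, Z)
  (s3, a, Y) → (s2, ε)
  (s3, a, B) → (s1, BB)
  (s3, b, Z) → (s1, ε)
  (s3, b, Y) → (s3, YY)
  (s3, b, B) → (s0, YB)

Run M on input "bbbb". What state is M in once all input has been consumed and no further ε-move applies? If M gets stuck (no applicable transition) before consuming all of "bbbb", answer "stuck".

s1

(s0, bbbb, Z)
  ε-move, top Z: go to s1, push YZ → (s1, bbbb, YZ)
  read b, top Y: go to s0, push ε → (s0, bbb, Z)
  ε-move, top Z: go to s1, push YZ → (s1, bbb, YZ)
  read b, top Y: go to s0, push ε → (s0, bb, Z)
  ε-move, top Z: go to s1, push YZ → (s1, bb, YZ)
  read b, top Y: go to s0, push ε → (s0, b, Z)
  ε-move, top Z: go to s1, push YZ → (s1, b, YZ)
  read b, top Y: go to s0, push ε → (s0, ε, Z)
  ε-move, top Z: go to s1, push YZ → (s1, ε, YZ)
All input consumed; M is in state s1.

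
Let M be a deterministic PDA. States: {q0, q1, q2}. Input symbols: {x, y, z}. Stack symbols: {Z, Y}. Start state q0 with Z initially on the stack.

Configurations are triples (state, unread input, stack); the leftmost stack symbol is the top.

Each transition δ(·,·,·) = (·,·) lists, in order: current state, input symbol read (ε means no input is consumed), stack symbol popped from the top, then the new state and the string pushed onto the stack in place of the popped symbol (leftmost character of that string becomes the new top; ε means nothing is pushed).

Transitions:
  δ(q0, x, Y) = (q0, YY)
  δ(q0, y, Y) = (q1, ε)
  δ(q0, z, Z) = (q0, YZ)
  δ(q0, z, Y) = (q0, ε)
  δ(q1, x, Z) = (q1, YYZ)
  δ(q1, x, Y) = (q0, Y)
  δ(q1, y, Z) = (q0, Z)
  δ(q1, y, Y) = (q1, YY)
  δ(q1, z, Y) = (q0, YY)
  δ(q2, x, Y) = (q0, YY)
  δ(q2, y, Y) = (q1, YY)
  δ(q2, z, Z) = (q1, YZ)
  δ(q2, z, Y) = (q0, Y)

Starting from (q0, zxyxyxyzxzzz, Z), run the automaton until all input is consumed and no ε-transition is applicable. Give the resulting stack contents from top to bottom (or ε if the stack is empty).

(q0, zxyxyxyzxzzz, Z)
  read z, top Z: go to q0, push YZ → (q0, xyxyxyzxzzz, YZ)
  read x, top Y: go to q0, push YY → (q0, yxyxyzxzzz, YYZ)
  read y, top Y: go to q1, push ε → (q1, xyxyzxzzz, YZ)
  read x, top Y: go to q0, push Y → (q0, yxyzxzzz, YZ)
  read y, top Y: go to q1, push ε → (q1, xyzxzzz, Z)
  read x, top Z: go to q1, push YYZ → (q1, yzxzzz, YYZ)
  read y, top Y: go to q1, push YY → (q1, zxzzz, YYYZ)
  read z, top Y: go to q0, push YY → (q0, xzzz, YYYYZ)
  read x, top Y: go to q0, push YY → (q0, zzz, YYYYYZ)
  read z, top Y: go to q0, push ε → (q0, zz, YYYYZ)
  read z, top Y: go to q0, push ε → (q0, z, YYYZ)
  read z, top Y: go to q0, push ε → (q0, ε, YYZ)
All input consumed in state q0 with stack YYZ.

YYZ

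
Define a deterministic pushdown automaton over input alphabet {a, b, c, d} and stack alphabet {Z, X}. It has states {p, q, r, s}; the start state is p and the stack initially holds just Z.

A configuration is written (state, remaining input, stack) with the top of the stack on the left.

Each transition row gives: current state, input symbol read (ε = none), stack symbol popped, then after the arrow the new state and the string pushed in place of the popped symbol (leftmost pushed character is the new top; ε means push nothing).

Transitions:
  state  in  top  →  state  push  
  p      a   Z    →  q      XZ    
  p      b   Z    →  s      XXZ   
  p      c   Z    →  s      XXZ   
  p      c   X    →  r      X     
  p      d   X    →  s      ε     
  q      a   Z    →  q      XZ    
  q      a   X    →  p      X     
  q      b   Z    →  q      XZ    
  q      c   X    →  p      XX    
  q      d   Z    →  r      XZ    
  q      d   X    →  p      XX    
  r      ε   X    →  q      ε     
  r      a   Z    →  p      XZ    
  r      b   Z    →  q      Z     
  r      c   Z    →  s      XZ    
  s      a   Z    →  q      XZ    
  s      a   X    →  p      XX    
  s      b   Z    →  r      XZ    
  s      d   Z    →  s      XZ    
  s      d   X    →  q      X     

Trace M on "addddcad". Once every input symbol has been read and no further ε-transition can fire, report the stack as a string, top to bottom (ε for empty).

(p, addddcad, Z)
  read a, top Z: go to q, push XZ → (q, ddddcad, XZ)
  read d, top X: go to p, push XX → (p, dddcad, XXZ)
  read d, top X: go to s, push ε → (s, ddcad, XZ)
  read d, top X: go to q, push X → (q, dcad, XZ)
  read d, top X: go to p, push XX → (p, cad, XXZ)
  read c, top X: go to r, push X → (r, ad, XXZ)
  ε-move, top X: go to q, push ε → (q, ad, XZ)
  read a, top X: go to p, push X → (p, d, XZ)
  read d, top X: go to s, push ε → (s, ε, Z)
All input consumed in state s with stack Z.

Z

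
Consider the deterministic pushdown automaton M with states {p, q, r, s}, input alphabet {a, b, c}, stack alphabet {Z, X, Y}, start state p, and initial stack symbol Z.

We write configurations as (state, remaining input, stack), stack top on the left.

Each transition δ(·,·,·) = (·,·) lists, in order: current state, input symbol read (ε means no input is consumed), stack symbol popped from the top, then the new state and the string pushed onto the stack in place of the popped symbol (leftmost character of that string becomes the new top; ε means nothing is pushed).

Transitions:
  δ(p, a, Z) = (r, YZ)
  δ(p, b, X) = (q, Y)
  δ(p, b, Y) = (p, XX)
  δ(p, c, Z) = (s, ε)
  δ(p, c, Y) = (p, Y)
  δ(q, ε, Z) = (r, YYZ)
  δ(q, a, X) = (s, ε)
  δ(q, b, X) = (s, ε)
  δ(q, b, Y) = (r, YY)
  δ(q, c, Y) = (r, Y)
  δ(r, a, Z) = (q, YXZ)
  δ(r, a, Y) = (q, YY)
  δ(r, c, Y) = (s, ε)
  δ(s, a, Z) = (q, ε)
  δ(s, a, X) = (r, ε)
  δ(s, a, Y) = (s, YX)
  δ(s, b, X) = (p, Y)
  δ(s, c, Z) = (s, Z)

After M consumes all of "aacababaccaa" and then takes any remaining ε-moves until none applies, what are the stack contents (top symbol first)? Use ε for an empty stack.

(p, aacababaccaa, Z)
  read a, top Z: go to r, push YZ → (r, acababaccaa, YZ)
  read a, top Y: go to q, push YY → (q, cababaccaa, YYZ)
  read c, top Y: go to r, push Y → (r, ababaccaa, YYZ)
  read a, top Y: go to q, push YY → (q, babaccaa, YYYZ)
  read b, top Y: go to r, push YY → (r, abaccaa, YYYYZ)
  read a, top Y: go to q, push YY → (q, baccaa, YYYYYZ)
  read b, top Y: go to r, push YY → (r, accaa, YYYYYYZ)
  read a, top Y: go to q, push YY → (q, ccaa, YYYYYYYZ)
  read c, top Y: go to r, push Y → (r, caa, YYYYYYYZ)
  read c, top Y: go to s, push ε → (s, aa, YYYYYYZ)
  read a, top Y: go to s, push YX → (s, a, YXYYYYYZ)
  read a, top Y: go to s, push YX → (s, ε, YXXYYYYYZ)
All input consumed in state s with stack YXXYYYYYZ.

YXXYYYYYZ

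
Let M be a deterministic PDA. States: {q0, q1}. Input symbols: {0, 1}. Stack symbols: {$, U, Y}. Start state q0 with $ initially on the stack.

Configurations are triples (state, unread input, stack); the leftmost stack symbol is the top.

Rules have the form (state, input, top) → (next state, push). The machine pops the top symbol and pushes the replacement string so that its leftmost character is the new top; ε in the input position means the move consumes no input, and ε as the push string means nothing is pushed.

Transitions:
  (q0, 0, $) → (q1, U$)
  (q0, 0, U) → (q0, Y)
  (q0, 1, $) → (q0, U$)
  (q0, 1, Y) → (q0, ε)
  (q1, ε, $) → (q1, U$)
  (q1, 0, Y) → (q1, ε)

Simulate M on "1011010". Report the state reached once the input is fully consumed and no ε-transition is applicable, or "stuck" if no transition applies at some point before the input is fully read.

q1

(q0, 1011010, $)
  read 1, top $: go to q0, push U$ → (q0, 011010, U$)
  read 0, top U: go to q0, push Y → (q0, 11010, Y$)
  read 1, top Y: go to q0, push ε → (q0, 1010, $)
  read 1, top $: go to q0, push U$ → (q0, 010, U$)
  read 0, top U: go to q0, push Y → (q0, 10, Y$)
  read 1, top Y: go to q0, push ε → (q0, 0, $)
  read 0, top $: go to q1, push U$ → (q1, ε, U$)
All input consumed; M is in state q1.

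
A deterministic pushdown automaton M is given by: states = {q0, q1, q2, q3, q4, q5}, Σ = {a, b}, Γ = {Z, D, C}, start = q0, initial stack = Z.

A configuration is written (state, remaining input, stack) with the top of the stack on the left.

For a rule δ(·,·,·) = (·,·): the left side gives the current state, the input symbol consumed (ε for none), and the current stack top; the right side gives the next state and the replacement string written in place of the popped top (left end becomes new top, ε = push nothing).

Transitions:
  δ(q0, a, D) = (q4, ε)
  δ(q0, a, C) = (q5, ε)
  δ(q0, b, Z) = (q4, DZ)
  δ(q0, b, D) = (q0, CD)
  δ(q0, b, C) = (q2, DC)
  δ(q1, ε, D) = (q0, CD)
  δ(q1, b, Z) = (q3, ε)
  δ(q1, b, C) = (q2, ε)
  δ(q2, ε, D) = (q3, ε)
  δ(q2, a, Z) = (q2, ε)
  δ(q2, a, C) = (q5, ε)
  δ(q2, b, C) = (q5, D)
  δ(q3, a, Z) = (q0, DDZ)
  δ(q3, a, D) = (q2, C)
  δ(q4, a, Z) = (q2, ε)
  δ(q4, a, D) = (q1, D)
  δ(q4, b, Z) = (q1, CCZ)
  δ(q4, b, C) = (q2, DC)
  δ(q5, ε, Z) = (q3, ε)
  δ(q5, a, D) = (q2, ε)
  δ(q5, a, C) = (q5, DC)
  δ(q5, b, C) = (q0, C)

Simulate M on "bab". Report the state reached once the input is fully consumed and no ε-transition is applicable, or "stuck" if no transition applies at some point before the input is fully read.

(q0, bab, Z)
  read b, top Z: go to q4, push DZ → (q4, ab, DZ)
  read a, top D: go to q1, push D → (q1, b, DZ)
  ε-move, top D: go to q0, push CD → (q0, b, CDZ)
  read b, top C: go to q2, push DC → (q2, ε, DCDZ)
  ε-move, top D: go to q3, push ε → (q3, ε, CDZ)
All input consumed; M is in state q3.

q3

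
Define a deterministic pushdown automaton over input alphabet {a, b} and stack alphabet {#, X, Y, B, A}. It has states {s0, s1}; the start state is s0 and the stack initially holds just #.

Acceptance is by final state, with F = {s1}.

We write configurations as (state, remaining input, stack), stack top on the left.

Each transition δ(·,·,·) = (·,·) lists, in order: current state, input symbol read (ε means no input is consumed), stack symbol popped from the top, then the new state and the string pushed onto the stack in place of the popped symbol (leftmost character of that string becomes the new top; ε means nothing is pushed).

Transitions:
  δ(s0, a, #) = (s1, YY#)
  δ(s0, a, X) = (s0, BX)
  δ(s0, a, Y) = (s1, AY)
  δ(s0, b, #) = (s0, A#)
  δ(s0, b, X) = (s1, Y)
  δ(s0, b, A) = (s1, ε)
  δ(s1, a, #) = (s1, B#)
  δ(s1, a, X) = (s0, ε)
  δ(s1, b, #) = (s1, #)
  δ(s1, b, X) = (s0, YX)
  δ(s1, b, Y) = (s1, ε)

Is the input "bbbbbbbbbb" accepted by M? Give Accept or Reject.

Accept

(s0, bbbbbbbbbb, #)
  read b, top #: go to s0, push A# → (s0, bbbbbbbbb, A#)
  read b, top A: go to s1, push ε → (s1, bbbbbbbb, #)
  read b, top #: go to s1, push # → (s1, bbbbbbb, #)
  read b, top #: go to s1, push # → (s1, bbbbbb, #)
  read b, top #: go to s1, push # → (s1, bbbbb, #)
  read b, top #: go to s1, push # → (s1, bbbb, #)
  read b, top #: go to s1, push # → (s1, bbb, #)
  read b, top #: go to s1, push # → (s1, bb, #)
  read b, top #: go to s1, push # → (s1, b, #)
  read b, top #: go to s1, push # → (s1, ε, #)
All input consumed; state s1 ∈ F.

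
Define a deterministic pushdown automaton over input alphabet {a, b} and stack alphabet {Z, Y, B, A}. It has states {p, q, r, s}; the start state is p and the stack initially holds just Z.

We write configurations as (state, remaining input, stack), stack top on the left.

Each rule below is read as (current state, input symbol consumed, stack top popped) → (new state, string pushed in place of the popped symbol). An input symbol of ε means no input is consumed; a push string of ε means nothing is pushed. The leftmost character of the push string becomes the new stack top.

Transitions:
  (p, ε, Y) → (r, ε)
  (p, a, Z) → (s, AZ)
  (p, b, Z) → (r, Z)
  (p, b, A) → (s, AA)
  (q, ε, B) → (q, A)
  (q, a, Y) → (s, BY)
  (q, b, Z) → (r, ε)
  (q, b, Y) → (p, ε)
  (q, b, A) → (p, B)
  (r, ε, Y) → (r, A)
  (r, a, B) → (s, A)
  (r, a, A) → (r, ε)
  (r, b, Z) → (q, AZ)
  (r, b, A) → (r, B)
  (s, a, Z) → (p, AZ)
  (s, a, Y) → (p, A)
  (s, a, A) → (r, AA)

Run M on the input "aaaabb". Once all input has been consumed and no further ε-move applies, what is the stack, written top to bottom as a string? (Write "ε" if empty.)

BZ

(p, aaaabb, Z) ⊢ (s, aaabb, AZ) ⊢ (r, aabb, AAZ) ⊢ (r, abb, AZ) ⊢ (r, bb, Z) ⊢ (q, b, AZ) ⊢ (p, ε, BZ)
All input consumed in state p with stack BZ.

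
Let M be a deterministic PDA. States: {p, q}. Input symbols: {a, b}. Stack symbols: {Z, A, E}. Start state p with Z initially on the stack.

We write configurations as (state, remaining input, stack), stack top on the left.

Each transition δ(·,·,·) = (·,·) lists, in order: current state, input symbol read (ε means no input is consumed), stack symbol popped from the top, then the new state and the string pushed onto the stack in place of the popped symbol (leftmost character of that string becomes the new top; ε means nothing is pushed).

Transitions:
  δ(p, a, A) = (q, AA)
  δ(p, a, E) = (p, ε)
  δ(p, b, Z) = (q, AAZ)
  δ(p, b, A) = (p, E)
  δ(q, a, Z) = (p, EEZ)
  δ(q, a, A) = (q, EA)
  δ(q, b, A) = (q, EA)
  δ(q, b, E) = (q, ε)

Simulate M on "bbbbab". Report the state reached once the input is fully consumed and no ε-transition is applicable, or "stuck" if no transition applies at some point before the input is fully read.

stuck

(p, bbbbab, Z)
  read b, top Z: go to q, push AAZ → (q, bbbab, AAZ)
  read b, top A: go to q, push EA → (q, bbab, EAAZ)
  read b, top E: go to q, push ε → (q, bab, AAZ)
  read b, top A: go to q, push EA → (q, ab, EAAZ)
No transition for (q, a, top E); M blocks with input ab remaining.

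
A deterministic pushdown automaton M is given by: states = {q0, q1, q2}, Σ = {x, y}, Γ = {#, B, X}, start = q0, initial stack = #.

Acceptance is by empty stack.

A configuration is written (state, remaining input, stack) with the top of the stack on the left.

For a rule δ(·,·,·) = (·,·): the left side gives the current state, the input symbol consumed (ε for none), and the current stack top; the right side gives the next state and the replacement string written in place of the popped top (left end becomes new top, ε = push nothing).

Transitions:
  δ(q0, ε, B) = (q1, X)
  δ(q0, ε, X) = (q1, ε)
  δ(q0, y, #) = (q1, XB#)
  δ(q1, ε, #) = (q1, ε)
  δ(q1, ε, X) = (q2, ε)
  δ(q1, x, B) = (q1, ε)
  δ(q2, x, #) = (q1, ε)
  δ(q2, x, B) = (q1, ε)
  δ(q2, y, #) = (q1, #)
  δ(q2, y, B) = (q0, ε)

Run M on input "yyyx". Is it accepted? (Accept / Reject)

(q0, yyyx, #) ⊢ (q1, yyx, XB#) ⊢ (q2, yyx, B#) ⊢ (q0, yx, #) ⊢ (q1, x, XB#) ⊢ (q2, x, B#) ⊢ (q1, ε, #) ⊢ (q1, ε, ε)
All input consumed and the stack is empty.

Accept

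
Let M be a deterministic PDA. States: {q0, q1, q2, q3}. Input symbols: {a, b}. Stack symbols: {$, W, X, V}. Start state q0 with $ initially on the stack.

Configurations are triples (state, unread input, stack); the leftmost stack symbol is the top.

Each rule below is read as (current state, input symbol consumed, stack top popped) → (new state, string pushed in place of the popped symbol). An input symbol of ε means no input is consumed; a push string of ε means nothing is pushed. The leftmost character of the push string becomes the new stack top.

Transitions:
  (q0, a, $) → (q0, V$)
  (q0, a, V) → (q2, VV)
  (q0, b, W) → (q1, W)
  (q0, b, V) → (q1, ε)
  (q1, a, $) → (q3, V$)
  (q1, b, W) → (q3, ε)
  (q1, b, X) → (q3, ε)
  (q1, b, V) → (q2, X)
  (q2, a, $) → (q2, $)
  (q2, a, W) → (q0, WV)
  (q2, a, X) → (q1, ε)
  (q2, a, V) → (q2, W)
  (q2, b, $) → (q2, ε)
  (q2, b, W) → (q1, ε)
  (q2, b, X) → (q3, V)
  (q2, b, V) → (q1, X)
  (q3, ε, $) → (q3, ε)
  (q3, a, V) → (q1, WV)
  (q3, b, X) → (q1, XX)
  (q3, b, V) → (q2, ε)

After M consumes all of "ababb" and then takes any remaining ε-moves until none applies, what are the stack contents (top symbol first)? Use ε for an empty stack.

(q0, ababb, $) ⊢ (q0, babb, V$) ⊢ (q1, abb, $) ⊢ (q3, bb, V$) ⊢ (q2, b, $) ⊢ (q2, ε, ε)
All input consumed in state q2 with stack ε.

ε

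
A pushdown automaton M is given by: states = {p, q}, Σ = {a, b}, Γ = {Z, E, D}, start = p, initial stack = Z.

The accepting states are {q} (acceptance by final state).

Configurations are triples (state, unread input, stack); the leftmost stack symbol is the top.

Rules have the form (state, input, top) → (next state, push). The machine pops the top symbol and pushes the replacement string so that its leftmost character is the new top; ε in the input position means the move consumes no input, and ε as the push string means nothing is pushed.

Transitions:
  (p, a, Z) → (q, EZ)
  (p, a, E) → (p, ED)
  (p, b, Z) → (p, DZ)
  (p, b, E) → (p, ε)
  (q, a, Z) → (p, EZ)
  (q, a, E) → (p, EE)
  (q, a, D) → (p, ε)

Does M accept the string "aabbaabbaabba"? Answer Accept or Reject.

One accepting computation: (p, aabbaabbaabba, Z) ⊢ (q, abbaabbaabba, EZ) ⊢ (p, bbaabbaabba, EEZ) ⊢ (p, baabbaabba, EZ) ⊢ (p, aabbaabba, Z) ⊢ (q, abbaabba, EZ) ⊢ (p, bbaabba, EEZ) ⊢ (p, baabba, EZ) ⊢ (p, aabba, Z) ⊢ (q, abba, EZ) ⊢ (p, bba, EEZ) ⊢ (p, ba, EZ) ⊢ (p, a, Z) ⊢ (q, ε, EZ)
All input consumed and state q ∈ F.

Accept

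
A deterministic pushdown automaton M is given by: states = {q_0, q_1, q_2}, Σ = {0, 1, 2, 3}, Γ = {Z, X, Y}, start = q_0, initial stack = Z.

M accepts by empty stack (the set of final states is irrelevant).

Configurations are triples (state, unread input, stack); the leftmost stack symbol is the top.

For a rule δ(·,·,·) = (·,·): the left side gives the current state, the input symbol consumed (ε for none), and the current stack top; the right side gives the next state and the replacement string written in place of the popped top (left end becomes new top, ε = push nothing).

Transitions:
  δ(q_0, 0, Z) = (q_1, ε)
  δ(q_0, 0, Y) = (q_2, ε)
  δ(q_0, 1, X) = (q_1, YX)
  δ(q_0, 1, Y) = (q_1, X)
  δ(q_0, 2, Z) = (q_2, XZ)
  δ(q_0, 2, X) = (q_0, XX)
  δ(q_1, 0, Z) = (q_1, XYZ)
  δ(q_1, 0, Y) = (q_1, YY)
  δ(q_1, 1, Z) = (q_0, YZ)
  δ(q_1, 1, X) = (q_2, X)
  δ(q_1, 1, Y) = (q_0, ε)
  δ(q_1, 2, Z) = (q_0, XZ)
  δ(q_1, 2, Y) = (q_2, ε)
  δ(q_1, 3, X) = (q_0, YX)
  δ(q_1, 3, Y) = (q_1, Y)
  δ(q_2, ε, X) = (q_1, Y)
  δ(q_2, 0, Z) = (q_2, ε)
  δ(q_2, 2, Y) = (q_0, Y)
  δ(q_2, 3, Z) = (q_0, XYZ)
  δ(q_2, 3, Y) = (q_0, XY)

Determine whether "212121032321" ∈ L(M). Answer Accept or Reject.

Reject

(q_0, 212121032321, Z) ⊢ (q_2, 12121032321, XZ) ⊢ (q_1, 12121032321, YZ) ⊢ (q_0, 2121032321, Z) ⊢ (q_2, 121032321, XZ) ⊢ (q_1, 121032321, YZ) ⊢ (q_0, 21032321, Z) ⊢ (q_2, 1032321, XZ) ⊢ (q_1, 1032321, YZ) ⊢ (q_0, 032321, Z) ⊢ (q_1, 32321, ε)
No transition applies at (q_1, 32321, ε); input not fully consumed.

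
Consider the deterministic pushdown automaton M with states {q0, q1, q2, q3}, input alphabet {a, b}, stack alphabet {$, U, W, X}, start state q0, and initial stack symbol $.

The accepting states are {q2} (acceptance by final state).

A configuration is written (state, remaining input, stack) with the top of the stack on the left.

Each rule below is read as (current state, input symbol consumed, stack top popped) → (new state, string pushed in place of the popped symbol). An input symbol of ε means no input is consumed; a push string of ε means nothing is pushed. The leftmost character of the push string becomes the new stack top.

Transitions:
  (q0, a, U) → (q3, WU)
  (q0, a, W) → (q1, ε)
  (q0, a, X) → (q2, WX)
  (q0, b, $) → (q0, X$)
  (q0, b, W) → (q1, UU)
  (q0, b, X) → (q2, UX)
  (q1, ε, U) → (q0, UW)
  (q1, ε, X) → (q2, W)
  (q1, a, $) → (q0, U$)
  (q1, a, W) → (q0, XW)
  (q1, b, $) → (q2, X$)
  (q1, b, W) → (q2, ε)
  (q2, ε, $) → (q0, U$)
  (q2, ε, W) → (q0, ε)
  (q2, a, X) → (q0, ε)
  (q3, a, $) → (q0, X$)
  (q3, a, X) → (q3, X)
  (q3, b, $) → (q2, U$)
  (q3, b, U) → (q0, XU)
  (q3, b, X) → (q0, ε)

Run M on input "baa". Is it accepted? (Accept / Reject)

Accept

(q0, baa, $)
  read b, top $: go to q0, push X$ → (q0, aa, X$)
  read a, top X: go to q2, push WX → (q2, a, WX$)
  ε-move, top W: go to q0, push ε → (q0, a, X$)
  read a, top X: go to q2, push WX → (q2, ε, WX$)
All input consumed; state q2 ∈ F.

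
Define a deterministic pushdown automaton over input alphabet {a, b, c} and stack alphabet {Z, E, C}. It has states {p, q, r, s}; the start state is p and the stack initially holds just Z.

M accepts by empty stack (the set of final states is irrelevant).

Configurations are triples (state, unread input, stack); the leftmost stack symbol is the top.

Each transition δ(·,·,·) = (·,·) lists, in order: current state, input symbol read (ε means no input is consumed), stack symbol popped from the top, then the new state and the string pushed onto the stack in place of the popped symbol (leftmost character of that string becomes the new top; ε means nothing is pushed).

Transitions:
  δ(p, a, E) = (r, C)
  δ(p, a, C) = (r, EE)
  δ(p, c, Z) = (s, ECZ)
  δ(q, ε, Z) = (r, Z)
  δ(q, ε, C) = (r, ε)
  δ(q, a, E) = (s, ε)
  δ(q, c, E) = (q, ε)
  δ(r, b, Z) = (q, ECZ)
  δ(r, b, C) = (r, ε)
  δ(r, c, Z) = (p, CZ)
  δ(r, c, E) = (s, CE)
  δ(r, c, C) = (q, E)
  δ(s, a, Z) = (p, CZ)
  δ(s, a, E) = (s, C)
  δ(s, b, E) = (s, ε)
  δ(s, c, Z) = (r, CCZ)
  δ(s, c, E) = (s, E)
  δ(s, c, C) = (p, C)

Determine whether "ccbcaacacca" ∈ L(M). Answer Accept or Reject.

(p, ccbcaacacca, Z)
  read c, top Z: go to s, push ECZ → (s, cbcaacacca, ECZ)
  read c, top E: go to s, push E → (s, bcaacacca, ECZ)
  read b, top E: go to s, push ε → (s, caacacca, CZ)
  read c, top C: go to p, push C → (p, aacacca, CZ)
  read a, top C: go to r, push EE → (r, acacca, EEZ)
No transition applies at (r, acacca, EEZ); input not fully consumed.

Reject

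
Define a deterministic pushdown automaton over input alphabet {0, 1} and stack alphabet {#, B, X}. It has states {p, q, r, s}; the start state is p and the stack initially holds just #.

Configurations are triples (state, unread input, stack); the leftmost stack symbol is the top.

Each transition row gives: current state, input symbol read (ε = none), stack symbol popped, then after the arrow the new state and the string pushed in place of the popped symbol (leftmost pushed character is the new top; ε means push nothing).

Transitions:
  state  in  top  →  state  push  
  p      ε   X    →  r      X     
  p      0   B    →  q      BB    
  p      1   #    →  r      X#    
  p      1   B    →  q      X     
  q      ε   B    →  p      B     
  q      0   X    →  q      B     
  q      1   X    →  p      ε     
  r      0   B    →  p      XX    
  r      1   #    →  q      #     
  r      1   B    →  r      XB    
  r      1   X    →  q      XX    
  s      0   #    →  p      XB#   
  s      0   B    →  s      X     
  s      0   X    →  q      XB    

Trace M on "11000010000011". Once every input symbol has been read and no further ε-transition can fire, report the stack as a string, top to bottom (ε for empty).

BBBBBBBX#

(p, 11000010000011, #)
  read 1, top #: go to r, push X# → (r, 1000010000011, X#)
  read 1, top X: go to q, push XX → (q, 000010000011, XX#)
  read 0, top X: go to q, push B → (q, 00010000011, BX#)
  ε-move, top B: go to p, push B → (p, 00010000011, BX#)
  read 0, top B: go to q, push BB → (q, 0010000011, BBX#)
  ε-move, top B: go to p, push B → (p, 0010000011, BBX#)
  read 0, top B: go to q, push BB → (q, 010000011, BBBX#)
  ε-move, top B: go to p, push B → (p, 010000011, BBBX#)
  read 0, top B: go to q, push BB → (q, 10000011, BBBBX#)
  ε-move, top B: go to p, push B → (p, 10000011, BBBBX#)
  read 1, top B: go to q, push X → (q, 0000011, XBBBX#)
  read 0, top X: go to q, push B → (q, 000011, BBBBX#)
  ε-move, top B: go to p, push B → (p, 000011, BBBBX#)
  read 0, top B: go to q, push BB → (q, 00011, BBBBBX#)
  ε-move, top B: go to p, push B → (p, 00011, BBBBBX#)
  read 0, top B: go to q, push BB → (q, 0011, BBBBBBX#)
  ε-move, top B: go to p, push B → (p, 0011, BBBBBBX#)
  read 0, top B: go to q, push BB → (q, 011, BBBBBBBX#)
  ε-move, top B: go to p, push B → (p, 011, BBBBBBBX#)
  read 0, top B: go to q, push BB → (q, 11, BBBBBBBBX#)
  ε-move, top B: go to p, push B → (p, 11, BBBBBBBBX#)
  read 1, top B: go to q, push X → (q, 1, XBBBBBBBX#)
  read 1, top X: go to p, push ε → (p, ε, BBBBBBBX#)
All input consumed in state p with stack BBBBBBBX#.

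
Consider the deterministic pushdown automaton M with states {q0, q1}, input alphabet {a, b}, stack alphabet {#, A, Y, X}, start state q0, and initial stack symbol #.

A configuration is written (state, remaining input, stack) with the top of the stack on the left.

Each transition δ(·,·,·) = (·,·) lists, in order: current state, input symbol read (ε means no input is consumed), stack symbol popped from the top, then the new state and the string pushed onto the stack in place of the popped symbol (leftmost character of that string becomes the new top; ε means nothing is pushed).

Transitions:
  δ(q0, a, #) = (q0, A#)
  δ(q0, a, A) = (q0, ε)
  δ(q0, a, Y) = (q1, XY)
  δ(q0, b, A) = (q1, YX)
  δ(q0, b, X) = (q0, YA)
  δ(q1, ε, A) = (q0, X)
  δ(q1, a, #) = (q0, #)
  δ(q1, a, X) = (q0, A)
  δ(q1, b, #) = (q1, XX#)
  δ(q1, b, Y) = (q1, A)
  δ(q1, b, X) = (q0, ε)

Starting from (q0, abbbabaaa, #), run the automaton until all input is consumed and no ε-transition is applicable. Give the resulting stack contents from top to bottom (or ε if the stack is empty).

YAX#

(q0, abbbabaaa, #)
  read a, top #: go to q0, push A# → (q0, bbbabaaa, A#)
  read b, top A: go to q1, push YX → (q1, bbabaaa, YX#)
  read b, top Y: go to q1, push A → (q1, babaaa, AX#)
  ε-move, top A: go to q0, push X → (q0, babaaa, XX#)
  read b, top X: go to q0, push YA → (q0, abaaa, YAX#)
  read a, top Y: go to q1, push XY → (q1, baaa, XYAX#)
  read b, top X: go to q0, push ε → (q0, aaa, YAX#)
  read a, top Y: go to q1, push XY → (q1, aa, XYAX#)
  read a, top X: go to q0, push A → (q0, a, AYAX#)
  read a, top A: go to q0, push ε → (q0, ε, YAX#)
All input consumed in state q0 with stack YAX#.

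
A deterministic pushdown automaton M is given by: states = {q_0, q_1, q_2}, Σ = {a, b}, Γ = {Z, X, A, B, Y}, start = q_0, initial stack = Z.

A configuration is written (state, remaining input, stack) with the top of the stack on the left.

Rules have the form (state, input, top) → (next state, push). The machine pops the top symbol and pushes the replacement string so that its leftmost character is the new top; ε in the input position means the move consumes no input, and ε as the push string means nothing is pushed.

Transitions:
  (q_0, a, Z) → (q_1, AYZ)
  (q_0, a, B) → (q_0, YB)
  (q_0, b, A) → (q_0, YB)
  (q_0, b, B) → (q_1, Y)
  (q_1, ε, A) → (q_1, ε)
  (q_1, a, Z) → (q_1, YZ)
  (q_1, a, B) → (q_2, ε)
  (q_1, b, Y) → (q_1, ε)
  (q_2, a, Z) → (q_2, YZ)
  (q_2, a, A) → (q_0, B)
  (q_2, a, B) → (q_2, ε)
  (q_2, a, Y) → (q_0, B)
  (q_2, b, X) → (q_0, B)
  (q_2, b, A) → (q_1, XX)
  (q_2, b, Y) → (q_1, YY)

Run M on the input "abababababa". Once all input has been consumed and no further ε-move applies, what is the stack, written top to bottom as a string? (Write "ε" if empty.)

YZ

(q_0, abababababa, Z)
  read a, top Z: go to q_1, push AYZ → (q_1, bababababa, AYZ)
  ε-move, top A: go to q_1, push ε → (q_1, bababababa, YZ)
  read b, top Y: go to q_1, push ε → (q_1, ababababa, Z)
  read a, top Z: go to q_1, push YZ → (q_1, babababa, YZ)
  read b, top Y: go to q_1, push ε → (q_1, abababa, Z)
  read a, top Z: go to q_1, push YZ → (q_1, bababa, YZ)
  read b, top Y: go to q_1, push ε → (q_1, ababa, Z)
  read a, top Z: go to q_1, push YZ → (q_1, baba, YZ)
  read b, top Y: go to q_1, push ε → (q_1, aba, Z)
  read a, top Z: go to q_1, push YZ → (q_1, ba, YZ)
  read b, top Y: go to q_1, push ε → (q_1, a, Z)
  read a, top Z: go to q_1, push YZ → (q_1, ε, YZ)
All input consumed in state q_1 with stack YZ.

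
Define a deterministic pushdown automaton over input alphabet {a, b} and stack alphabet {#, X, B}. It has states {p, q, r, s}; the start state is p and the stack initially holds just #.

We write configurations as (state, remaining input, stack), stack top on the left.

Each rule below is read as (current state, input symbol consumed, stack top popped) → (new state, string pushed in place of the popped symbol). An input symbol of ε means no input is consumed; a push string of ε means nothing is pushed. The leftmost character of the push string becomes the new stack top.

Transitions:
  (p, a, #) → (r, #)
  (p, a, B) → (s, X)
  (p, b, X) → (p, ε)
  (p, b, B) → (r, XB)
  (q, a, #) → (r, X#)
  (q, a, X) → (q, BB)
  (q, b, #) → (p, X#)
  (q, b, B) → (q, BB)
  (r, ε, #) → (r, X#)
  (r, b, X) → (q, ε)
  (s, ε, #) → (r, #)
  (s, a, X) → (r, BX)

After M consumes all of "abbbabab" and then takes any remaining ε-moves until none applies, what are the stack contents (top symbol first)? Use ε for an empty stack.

(p, abbbabab, #)
  read a, top #: go to r, push # → (r, bbbabab, #)
  ε-move, top #: go to r, push X# → (r, bbbabab, X#)
  read b, top X: go to q, push ε → (q, bbabab, #)
  read b, top #: go to p, push X# → (p, babab, X#)
  read b, top X: go to p, push ε → (p, abab, #)
  read a, top #: go to r, push # → (r, bab, #)
  ε-move, top #: go to r, push X# → (r, bab, X#)
  read b, top X: go to q, push ε → (q, ab, #)
  read a, top #: go to r, push X# → (r, b, X#)
  read b, top X: go to q, push ε → (q, ε, #)
All input consumed in state q with stack #.

#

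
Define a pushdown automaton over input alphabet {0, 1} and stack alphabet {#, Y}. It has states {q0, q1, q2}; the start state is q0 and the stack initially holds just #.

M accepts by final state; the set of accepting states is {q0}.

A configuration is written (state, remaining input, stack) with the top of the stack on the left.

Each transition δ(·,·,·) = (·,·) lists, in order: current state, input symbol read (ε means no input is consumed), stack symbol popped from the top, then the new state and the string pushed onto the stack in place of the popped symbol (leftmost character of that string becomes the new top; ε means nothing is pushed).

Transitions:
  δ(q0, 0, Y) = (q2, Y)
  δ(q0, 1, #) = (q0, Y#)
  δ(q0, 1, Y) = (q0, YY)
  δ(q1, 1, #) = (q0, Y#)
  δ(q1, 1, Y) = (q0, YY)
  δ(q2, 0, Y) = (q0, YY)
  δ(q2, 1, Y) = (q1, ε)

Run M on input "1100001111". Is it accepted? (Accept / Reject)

Accept

One accepting computation: (q0, 1100001111, #) ⊢ (q0, 100001111, Y#) ⊢ (q0, 00001111, YY#) ⊢ (q2, 0001111, YY#) ⊢ (q0, 001111, YYY#) ⊢ (q2, 01111, YYY#) ⊢ (q0, 1111, YYYY#) ⊢ (q0, 111, YYYYY#) ⊢ (q0, 11, YYYYYY#) ⊢ (q0, 1, YYYYYYY#) ⊢ (q0, ε, YYYYYYYY#)
All input consumed and state q0 ∈ F.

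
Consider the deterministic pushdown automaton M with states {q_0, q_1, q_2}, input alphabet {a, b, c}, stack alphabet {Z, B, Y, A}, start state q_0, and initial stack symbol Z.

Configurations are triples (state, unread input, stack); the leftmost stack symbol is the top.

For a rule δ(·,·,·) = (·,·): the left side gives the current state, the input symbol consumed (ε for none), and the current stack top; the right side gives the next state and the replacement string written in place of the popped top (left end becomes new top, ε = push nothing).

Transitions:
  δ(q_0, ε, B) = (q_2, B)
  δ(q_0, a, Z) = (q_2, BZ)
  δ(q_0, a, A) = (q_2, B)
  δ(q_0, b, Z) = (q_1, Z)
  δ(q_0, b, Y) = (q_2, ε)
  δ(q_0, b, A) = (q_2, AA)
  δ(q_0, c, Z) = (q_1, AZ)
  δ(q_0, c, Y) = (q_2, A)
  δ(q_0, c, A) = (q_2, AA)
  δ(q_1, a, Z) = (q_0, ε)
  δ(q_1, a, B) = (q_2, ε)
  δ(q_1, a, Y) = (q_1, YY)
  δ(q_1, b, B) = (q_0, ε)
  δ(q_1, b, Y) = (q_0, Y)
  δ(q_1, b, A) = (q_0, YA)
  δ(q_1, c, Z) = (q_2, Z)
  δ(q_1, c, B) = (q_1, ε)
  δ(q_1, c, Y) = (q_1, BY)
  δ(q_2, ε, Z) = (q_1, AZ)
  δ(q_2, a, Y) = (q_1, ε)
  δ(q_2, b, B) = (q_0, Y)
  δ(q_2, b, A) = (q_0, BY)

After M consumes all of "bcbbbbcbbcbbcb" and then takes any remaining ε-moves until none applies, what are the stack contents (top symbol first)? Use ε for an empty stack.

(q_0, bcbbbbcbbcbbcb, Z)
  read b, top Z: go to q_1, push Z → (q_1, cbbbbcbbcbbcb, Z)
  read c, top Z: go to q_2, push Z → (q_2, bbbbcbbcbbcb, Z)
  ε-move, top Z: go to q_1, push AZ → (q_1, bbbbcbbcbbcb, AZ)
  read b, top A: go to q_0, push YA → (q_0, bbbcbbcbbcb, YAZ)
  read b, top Y: go to q_2, push ε → (q_2, bbcbbcbbcb, AZ)
  read b, top A: go to q_0, push BY → (q_0, bcbbcbbcb, BYZ)
  ε-move, top B: go to q_2, push B → (q_2, bcbbcbbcb, BYZ)
  read b, top B: go to q_0, push Y → (q_0, cbbcbbcb, YYZ)
  read c, top Y: go to q_2, push A → (q_2, bbcbbcb, AYZ)
  read b, top A: go to q_0, push BY → (q_0, bcbbcb, BYYZ)
  ε-move, top B: go to q_2, push B → (q_2, bcbbcb, BYYZ)
  read b, top B: go to q_0, push Y → (q_0, cbbcb, YYYZ)
  read c, top Y: go to q_2, push A → (q_2, bbcb, AYYZ)
  read b, top A: go to q_0, push BY → (q_0, bcb, BYYYZ)
  ε-move, top B: go to q_2, push B → (q_2, bcb, BYYYZ)
  read b, top B: go to q_0, push Y → (q_0, cb, YYYYZ)
  read c, top Y: go to q_2, push A → (q_2, b, AYYYZ)
  read b, top A: go to q_0, push BY → (q_0, ε, BYYYYZ)
  ε-move, top B: go to q_2, push B → (q_2, ε, BYYYYZ)
All input consumed in state q_2 with stack BYYYYZ.

BYYYYZ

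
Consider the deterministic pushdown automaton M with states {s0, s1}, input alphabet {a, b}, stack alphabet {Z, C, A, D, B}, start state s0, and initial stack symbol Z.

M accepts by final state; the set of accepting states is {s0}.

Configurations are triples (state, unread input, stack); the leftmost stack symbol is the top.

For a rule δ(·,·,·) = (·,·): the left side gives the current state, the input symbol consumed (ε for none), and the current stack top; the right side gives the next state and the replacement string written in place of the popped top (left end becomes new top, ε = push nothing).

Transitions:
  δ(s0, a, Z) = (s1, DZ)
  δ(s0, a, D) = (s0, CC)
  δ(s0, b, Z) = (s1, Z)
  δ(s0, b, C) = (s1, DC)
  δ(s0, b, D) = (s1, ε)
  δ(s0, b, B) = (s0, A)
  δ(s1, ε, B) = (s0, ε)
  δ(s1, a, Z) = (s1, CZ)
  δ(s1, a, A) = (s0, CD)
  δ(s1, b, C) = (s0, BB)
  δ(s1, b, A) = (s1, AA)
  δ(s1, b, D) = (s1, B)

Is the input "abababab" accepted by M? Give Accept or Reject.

Accept

(s0, abababab, Z)
  read a, top Z: go to s1, push DZ → (s1, bababab, DZ)
  read b, top D: go to s1, push B → (s1, ababab, BZ)
  ε-move, top B: go to s0, push ε → (s0, ababab, Z)
  read a, top Z: go to s1, push DZ → (s1, babab, DZ)
  read b, top D: go to s1, push B → (s1, abab, BZ)
  ε-move, top B: go to s0, push ε → (s0, abab, Z)
  read a, top Z: go to s1, push DZ → (s1, bab, DZ)
  read b, top D: go to s1, push B → (s1, ab, BZ)
  ε-move, top B: go to s0, push ε → (s0, ab, Z)
  read a, top Z: go to s1, push DZ → (s1, b, DZ)
  read b, top D: go to s1, push B → (s1, ε, BZ)
  ε-move, top B: go to s0, push ε → (s0, ε, Z)
All input consumed; state s0 ∈ F.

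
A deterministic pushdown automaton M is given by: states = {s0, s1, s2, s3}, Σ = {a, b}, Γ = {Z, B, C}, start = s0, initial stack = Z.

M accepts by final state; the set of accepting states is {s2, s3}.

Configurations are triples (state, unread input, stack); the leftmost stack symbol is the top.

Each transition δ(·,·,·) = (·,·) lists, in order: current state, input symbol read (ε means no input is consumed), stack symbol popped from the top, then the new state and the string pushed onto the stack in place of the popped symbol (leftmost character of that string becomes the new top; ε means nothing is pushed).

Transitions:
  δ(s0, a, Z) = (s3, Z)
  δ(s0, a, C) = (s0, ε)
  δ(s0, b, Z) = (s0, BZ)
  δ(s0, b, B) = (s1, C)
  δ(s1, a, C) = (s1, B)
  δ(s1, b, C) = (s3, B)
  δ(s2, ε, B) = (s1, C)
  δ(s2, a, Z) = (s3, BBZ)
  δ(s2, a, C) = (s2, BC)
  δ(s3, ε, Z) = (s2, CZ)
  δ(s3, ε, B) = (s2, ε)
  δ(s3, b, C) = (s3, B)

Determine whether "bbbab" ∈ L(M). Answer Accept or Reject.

Accept

(s0, bbbab, Z)
  read b, top Z: go to s0, push BZ → (s0, bbab, BZ)
  read b, top B: go to s1, push C → (s1, bab, CZ)
  read b, top C: go to s3, push B → (s3, ab, BZ)
  ε-move, top B: go to s2, push ε → (s2, ab, Z)
  read a, top Z: go to s3, push BBZ → (s3, b, BBZ)
  ε-move, top B: go to s2, push ε → (s2, b, BZ)
  ε-move, top B: go to s1, push C → (s1, b, CZ)
  read b, top C: go to s3, push B → (s3, ε, BZ)
All input consumed; state s3 ∈ F.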